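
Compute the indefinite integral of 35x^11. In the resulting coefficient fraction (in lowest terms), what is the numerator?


Apply the power rule for integration:
integral of ax^n dx = a/(n+1) * x^(n+1) + C
integral of 35x^11 dx
= 35/12 * x^12 + C
The coefficient in lowest terms is 35/12, and its numerator is 35

35


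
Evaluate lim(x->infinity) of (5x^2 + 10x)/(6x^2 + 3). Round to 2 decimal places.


For limits at infinity with equal-degree polynomials,
we compare leading coefficients.
Numerator leading term: 5x^2
Denominator leading term: 6x^2
Divide both by x^2:
lim = (5 + 10/x) / (6 + 3/x^2)
As x -> infinity, the 1/x and 1/x^2 terms vanish:
= 5/6 ≈ 0.83

0.83


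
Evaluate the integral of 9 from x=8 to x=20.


The integral of a constant k over [a, b] equals k * (b - a).
integral from 8 to 20 of 9 dx
= 9 * (20 - 8)
= 9 * 12
= 108

108


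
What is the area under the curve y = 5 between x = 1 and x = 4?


The area under a constant function y = 5 is a rectangle.
Width = 4 - 1 = 3
Height = 5
Area = width * height
= 3 * 5
= 15

15


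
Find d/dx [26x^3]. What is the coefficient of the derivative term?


We apply the power rule: d/dx [ax^n] = a*n * x^(n-1)
d/dx [26x^3]
= 26 * 3 * x^(3-1)
= 78x^2
The coefficient is 78

78


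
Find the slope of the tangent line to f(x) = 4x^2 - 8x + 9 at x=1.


The slope of the tangent line equals f'(x) at the point.
f(x) = 4x^2 - 8x + 9
f'(x) = 8x - 8
At x = 1:
f'(1) = 8 * 1 - 8
= 8 - 8
= 0

0


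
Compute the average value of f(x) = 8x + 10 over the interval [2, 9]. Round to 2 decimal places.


Average value = 1/(b-a) * integral from a to b of f(x) dx
First compute the integral of 8x + 10:
F(x) = 4x^2 + 10x
F(9) = 4 * 81 + 10 * 9 = 414
F(2) = 4 * 4 + 10 * 2 = 36
Integral = 414 - 36 = 378
Average = 378 / (9 - 2) = 378 / 7
= 54 = 54.00

54.00


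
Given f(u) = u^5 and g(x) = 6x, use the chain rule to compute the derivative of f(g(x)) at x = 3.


Using the chain rule: (f(g(x)))' = f'(g(x)) * g'(x)
First, find g(3):
g(3) = 6 * 3 + 0 = 18
Next, f'(u) = 5u^4
And g'(x) = 6
So f'(g(3)) * g'(3)
= 5 * 18^4 * 6
= 5 * 104976 * 6
= 3149280

3149280


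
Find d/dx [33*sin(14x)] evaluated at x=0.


Apply the chain rule to differentiate 33*sin(14x):
d/dx [33*sin(14x)]
= 33 * cos(14x) * d/dx(14x)
= 33 * 14 * cos(14x)
= 462 * cos(14x)
Evaluate at x = 0:
= 462 * cos(0)
= 462 * 1
= 462

462


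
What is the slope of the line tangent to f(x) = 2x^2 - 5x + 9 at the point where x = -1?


The slope of the tangent line equals f'(x) at the point.
f(x) = 2x^2 - 5x + 9
f'(x) = 4x - 5
At x = -1:
f'(-1) = 4 * (-1) - 5
= -4 - 5
= -9

-9


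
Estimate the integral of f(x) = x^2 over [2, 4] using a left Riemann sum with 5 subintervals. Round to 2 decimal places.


Left Riemann sum uses left endpoints of each subinterval.
Interval: [2, 4], n = 5
dx = (4 - 2) / 5 = 2/5
Left endpoints: [2, 12/5, 14/5, 16/5, 18/5]
f values: [4, 144/25, 196/25, 256/25, 324/25]
Sum = dx * (sum of f values)
= 2/5 * 204/5
= 408/25 = 16.32

16.32


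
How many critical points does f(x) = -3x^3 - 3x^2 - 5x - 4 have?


Find where f'(x) = 0:
f(x) = -3x^3 - 3x^2 - 5x - 4
f'(x) = -9x^2 - 6x - 5
This is a quadratic in x. Use the discriminant to count real roots.
Discriminant = (-6)^2 - 4 * (-9) * (-5)
= 36 - 180
= -144
Since discriminant < 0, f'(x) = 0 has no real solutions.
Number of critical points: 0

0


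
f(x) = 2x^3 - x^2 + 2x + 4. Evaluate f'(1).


Differentiate f(x) = 2x^3 - x^2 + 2x + 4 term by term:
f'(x) = 6x^2 - 2x + 2
Substitute x = 1:
f'(1) = 6 * 1^2 - 2 * 1 + 2
= 6 - 2 + 2
= 6

6


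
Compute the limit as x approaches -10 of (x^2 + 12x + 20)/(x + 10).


Direct substitution gives 0/0, so we factor the numerator.
Factor: (x^2 + 12x + 20) = (x + 10)(x + 2)
Cancel the common factor (x + 10):
(x^2 + 12x + 20)/(x + 10) = (x + 2)
Now substitute x = -10:
= (-10) - (-2) = -8

-8


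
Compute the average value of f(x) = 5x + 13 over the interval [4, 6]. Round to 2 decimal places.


Average value = 1/(b-a) * integral from a to b of f(x) dx
First compute the integral of 5x + 13:
F(x) = (5/2)x^2 + 13x
F(6) = 5/2 * 36 + 13 * 6 = 168
F(4) = 5/2 * 16 + 13 * 4 = 92
Integral = 168 - 92 = 76
Average = 76 / (6 - 4) = 76 / 2
= 38 = 38.00

38.00


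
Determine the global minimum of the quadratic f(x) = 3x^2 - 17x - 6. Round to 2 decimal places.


For a quadratic f(x) = ax^2 + bx + c with a > 0, the minimum is at the vertex.
Vertex x-coordinate: x = -b/(2a)
x = -(-17) / (2 * 3)
x = 17/6
Substitute back to find the minimum value:
f(17/6) = 3 * (17/6)^2 - 17 * (17/6) - 6
= 289/12 - 289/6 - 6
= -361/12 ≈ -30.08

-30.08


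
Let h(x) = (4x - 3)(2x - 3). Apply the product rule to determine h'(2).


Let u(x) = 4x - 3 and v(x) = 2x - 3
u'(x) = 4
v'(x) = 2
Product rule: h'(x) = u'(x)*v(x) + u(x)*v'(x)
= 4 * (2x - 3) + (4x - 3) * 2
At x = 2:
u(2) = 4 * 2 - 3 = 5
v(2) = 2 * 2 - 3 = 1
h'(2) = 4 * 1 + 5 * 2
= 4 + 10
= 14

14


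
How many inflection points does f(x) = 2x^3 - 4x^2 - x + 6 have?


Inflection points occur where f''(x) = 0 and concavity changes.
f(x) = 2x^3 - 4x^2 - x + 6
f'(x) = 6x^2 - 8x - 1
f''(x) = 12x - 8
Set f''(x) = 0:
12x - 8 = 0
x = 8 / 12 = 2/3
Since f''(x) is linear (degree 1), it changes sign at this point.
Therefore there is exactly 1 inflection point.

1


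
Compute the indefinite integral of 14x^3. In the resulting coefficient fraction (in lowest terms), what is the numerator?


Apply the power rule for integration:
integral of ax^n dx = a/(n+1) * x^(n+1) + C
integral of 14x^3 dx
= 14/4 * x^4 + C
= 7/2 * x^4 + C
The coefficient in lowest terms is 7/2, and its numerator is 7

7


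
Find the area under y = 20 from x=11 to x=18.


The area under a constant function y = 20 is a rectangle.
Width = 18 - 11 = 7
Height = 20
Area = width * height
= 7 * 20
= 140

140


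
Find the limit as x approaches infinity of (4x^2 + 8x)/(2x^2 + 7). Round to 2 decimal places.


For limits at infinity with equal-degree polynomials,
we compare leading coefficients.
Numerator leading term: 4x^2
Denominator leading term: 2x^2
Divide both by x^2:
lim = (4 + 8/x) / (2 + 7/x^2)
As x -> infinity, the 1/x and 1/x^2 terms vanish:
= 4/2 = 2 = 2.00

2.00


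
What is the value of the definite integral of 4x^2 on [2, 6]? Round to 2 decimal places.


Find the antiderivative of 4x^2:
F(x) = 4/3 * x^3
Apply the Fundamental Theorem of Calculus:
F(6) - F(2)
= 4/3 * 6^3 - 4/3 * 2^3
= 4/3 * (216 - 8)
= 4/3 * 208
= 832/3 ≈ 277.33

277.33


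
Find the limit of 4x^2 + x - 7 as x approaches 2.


Since polynomials are continuous, we use direct substitution.
lim(x->2) of 4x^2 + x - 7
= 4 * 2^2 + 1 * 2 - 7
= 16 + 2 - 7
= 11

11


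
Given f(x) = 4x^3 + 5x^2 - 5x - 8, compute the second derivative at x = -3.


First derivative:
f'(x) = 12x^2 + 10x - 5
Second derivative:
f''(x) = 24x + 10
Substitute x = -3:
f''(-3) = 24 * (-3) + 10
= -72 + 10
= -62

-62


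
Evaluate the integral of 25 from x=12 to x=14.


The integral of a constant k over [a, b] equals k * (b - a).
integral from 12 to 14 of 25 dx
= 25 * (14 - 12)
= 25 * 2
= 50

50


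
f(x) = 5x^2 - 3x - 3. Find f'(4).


Differentiate term by term using power and sum rules:
f(x) = 5x^2 - 3x - 3
f'(x) = 10x - 3
Substitute x = 4:
f'(4) = 10 * 4 - 3
= 40 - 3
= 37

37


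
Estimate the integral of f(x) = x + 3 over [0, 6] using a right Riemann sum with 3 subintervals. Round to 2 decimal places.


Right Riemann sum uses right endpoints of each subinterval.
Interval: [0, 6], n = 3
dx = (6 - 0) / 3 = 2
Right endpoints: [2, 4, 6]
f values: [5, 7, 9]
Sum = dx * (sum of f values)
= 2 * 21
= 42 = 42.00

42.00


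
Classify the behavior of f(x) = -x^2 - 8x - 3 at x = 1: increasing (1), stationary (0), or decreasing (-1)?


Compute f'(x) to determine behavior:
f'(x) = -2x - 8
f'(1) = -2 * 1 - 8
= -2 - 8
= -10
Since f'(1) < 0, the function is decreasing (-1)

-1


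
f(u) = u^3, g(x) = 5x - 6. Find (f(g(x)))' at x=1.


Using the chain rule: (f(g(x)))' = f'(g(x)) * g'(x)
First, find g(1):
g(1) = 5 * 1 - 6 = -1
Next, f'(u) = 3u^2
And g'(x) = 5
So f'(g(1)) * g'(1)
= 3 * (-1)^2 * 5
= 3 * 1 * 5
= 15

15


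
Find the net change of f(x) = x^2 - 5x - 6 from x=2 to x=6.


Net change = f(b) - f(a)
f(x) = x^2 - 5x - 6
Compute f(6):
f(6) = 1 * 6^2 - 5 * 6 - 6
= 36 - 30 - 6
= 0
Compute f(2):
f(2) = 1 * 2^2 - 5 * 2 - 6
= 4 - 10 - 6
= -12
Net change = 0 - (-12) = 12

12


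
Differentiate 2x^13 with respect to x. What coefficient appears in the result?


We apply the power rule: d/dx [ax^n] = a*n * x^(n-1)
d/dx [2x^13]
= 2 * 13 * x^(13-1)
= 26x^12
The coefficient is 26

26


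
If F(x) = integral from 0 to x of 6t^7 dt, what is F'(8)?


By the Fundamental Theorem of Calculus (Part 1):
If F(x) = integral from 0 to x of f(t) dt, then F'(x) = f(x)
Here f(t) = 6t^7
So F'(x) = 6x^7
Evaluate at x = 8:
F'(8) = 6 * 8^7
= 6 * 2097152
= 12582912

12582912


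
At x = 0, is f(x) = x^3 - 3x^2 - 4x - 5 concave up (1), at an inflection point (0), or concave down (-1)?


Concavity is determined by the sign of f''(x).
f(x) = x^3 - 3x^2 - 4x - 5
f'(x) = 3x^2 - 6x - 4
f''(x) = 6x - 6
f''(0) = 6 * 0 - 6
= 0 - 6
= -6
Since f''(0) < 0, the function is concave down (-1)

-1


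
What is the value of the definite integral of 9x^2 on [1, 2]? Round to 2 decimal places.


Find the antiderivative of 9x^2:
F(x) = 9/3 * x^3
Apply the Fundamental Theorem of Calculus:
F(2) - F(1)
= 9/3 * 2^3 - 9/3 * 1^3
= 9/3 * (8 - 1)
= 9/3 * 7
= 21 = 21.00

21.00


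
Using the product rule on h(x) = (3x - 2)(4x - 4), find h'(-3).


Let u(x) = 3x - 2 and v(x) = 4x - 4
u'(x) = 3
v'(x) = 4
Product rule: h'(x) = u'(x)*v(x) + u(x)*v'(x)
= 3 * (4x - 4) + (3x - 2) * 4
At x = -3:
u(-3) = 3 * (-3) - 2 = -11
v(-3) = 4 * (-3) - 4 = -16
h'(-3) = 3 * (-16) + (-11) * 4
= -48 - 44
= -92

-92


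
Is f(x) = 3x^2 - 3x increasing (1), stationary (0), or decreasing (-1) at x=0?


Compute f'(x) to determine behavior:
f'(x) = 6x - 3
f'(0) = 6 * 0 - 3
= 0 - 3
= -3
Since f'(0) < 0, the function is decreasing (-1)

-1


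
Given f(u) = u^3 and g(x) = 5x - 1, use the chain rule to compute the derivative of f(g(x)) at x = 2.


Using the chain rule: (f(g(x)))' = f'(g(x)) * g'(x)
First, find g(2):
g(2) = 5 * 2 - 1 = 9
Next, f'(u) = 3u^2
And g'(x) = 5
So f'(g(2)) * g'(2)
= 3 * 9^2 * 5
= 3 * 81 * 5
= 1215

1215


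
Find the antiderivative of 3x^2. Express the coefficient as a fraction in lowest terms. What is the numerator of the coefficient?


Apply the power rule for integration:
integral of ax^n dx = a/(n+1) * x^(n+1) + C
integral of 3x^2 dx
= 3/3 * x^3 + C
= 1 * x^3 + C
The coefficient in lowest terms is 1 = 1/1, so its numerator is 1

1


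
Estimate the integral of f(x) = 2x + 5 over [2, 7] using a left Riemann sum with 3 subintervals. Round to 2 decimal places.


Left Riemann sum uses left endpoints of each subinterval.
Interval: [2, 7], n = 3
dx = (7 - 2) / 3 = 5/3
Left endpoints: [2, 11/3, 16/3]
f values: [9, 37/3, 47/3]
Sum = dx * (sum of f values)
= 5/3 * 37
= 185/3 ≈ 61.67

61.67


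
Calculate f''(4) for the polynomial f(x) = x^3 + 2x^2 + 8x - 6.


First derivative:
f'(x) = 3x^2 + 4x + 8
Second derivative:
f''(x) = 6x + 4
Substitute x = 4:
f''(4) = 6 * 4 + 4
= 24 + 4
= 28

28


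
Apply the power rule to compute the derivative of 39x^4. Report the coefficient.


We apply the power rule: d/dx [ax^n] = a*n * x^(n-1)
d/dx [39x^4]
= 39 * 4 * x^(4-1)
= 156x^3
The coefficient is 156

156


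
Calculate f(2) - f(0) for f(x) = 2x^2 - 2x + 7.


Net change = f(b) - f(a)
f(x) = 2x^2 - 2x + 7
Compute f(2):
f(2) = 2 * 2^2 - 2 * 2 + 7
= 8 - 4 + 7
= 11
Compute f(0):
f(0) = 2 * 0^2 - 2 * 0 + 7
= 0 + 0 + 7
= 7
Net change = 11 - 7 = 4

4


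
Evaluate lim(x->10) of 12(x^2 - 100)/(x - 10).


Direct substitution gives 0/0, so we factor the numerator.
Factor: 12(x^2 - 100) = 12 * (x - 10)(x + 10)
Cancel the common factor (x - 10):
12(x^2 - 100)/(x - 10) = 12 * (x + 10)
Now substitute x = 10:
= 12 * (10 + 10) = 240

240


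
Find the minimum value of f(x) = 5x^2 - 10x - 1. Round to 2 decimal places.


For a quadratic f(x) = ax^2 + bx + c with a > 0, the minimum is at the vertex.
Vertex x-coordinate: x = -b/(2a)
x = -(-10) / (2 * 5)
x = 10/10 = 1
Substitute back to find the minimum value:
f(1) = 5 * 1^2 - 10 * 1 - 1
= 5 - 10 - 1
= -6 = -6.00

-6.00


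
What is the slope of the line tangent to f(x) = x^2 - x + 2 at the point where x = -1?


The slope of the tangent line equals f'(x) at the point.
f(x) = x^2 - x + 2
f'(x) = 2x - 1
At x = -1:
f'(-1) = 2 * (-1) - 1
= -2 - 1
= -3

-3


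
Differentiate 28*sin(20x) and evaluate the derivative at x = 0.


Apply the chain rule to differentiate 28*sin(20x):
d/dx [28*sin(20x)]
= 28 * cos(20x) * d/dx(20x)
= 28 * 20 * cos(20x)
= 560 * cos(20x)
Evaluate at x = 0:
= 560 * cos(0)
= 560 * 1
= 560

560


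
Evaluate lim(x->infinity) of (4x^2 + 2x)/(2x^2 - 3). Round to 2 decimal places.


For limits at infinity with equal-degree polynomials,
we compare leading coefficients.
Numerator leading term: 4x^2
Denominator leading term: 2x^2
Divide both by x^2:
lim = (4 + 2/x) / (2 - 3/x^2)
As x -> infinity, the 1/x and 1/x^2 terms vanish:
= 4/2 = 2 = 2.00

2.00


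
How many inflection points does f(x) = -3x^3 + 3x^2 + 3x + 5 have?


Inflection points occur where f''(x) = 0 and concavity changes.
f(x) = -3x^3 + 3x^2 + 3x + 5
f'(x) = -9x^2 + 6x + 3
f''(x) = -18x + 6
Set f''(x) = 0:
-18x + 6 = 0
x = -6 / (-18) = 1/3
Since f''(x) is linear (degree 1), it changes sign at this point.
Therefore there is exactly 1 inflection point.

1


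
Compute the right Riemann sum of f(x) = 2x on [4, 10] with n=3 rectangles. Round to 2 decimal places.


Right Riemann sum uses right endpoints of each subinterval.
Interval: [4, 10], n = 3
dx = (10 - 4) / 3 = 2
Right endpoints: [6, 8, 10]
f values: [12, 16, 20]
Sum = dx * (sum of f values)
= 2 * 48
= 96 = 96.00

96.00


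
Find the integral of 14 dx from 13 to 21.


The integral of a constant k over [a, b] equals k * (b - a).
integral from 13 to 21 of 14 dx
= 14 * (21 - 13)
= 14 * 8
= 112

112


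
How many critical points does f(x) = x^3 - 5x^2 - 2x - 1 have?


Find where f'(x) = 0:
f(x) = x^3 - 5x^2 - 2x - 1
f'(x) = 3x^2 - 10x - 2
This is a quadratic in x. Use the discriminant to count real roots.
Discriminant = (-10)^2 - 4 * 3 * (-2)
= 100 - (-24)
= 124
Since discriminant > 0, f'(x) = 0 has 2 real solutions.
Number of critical points: 2

2


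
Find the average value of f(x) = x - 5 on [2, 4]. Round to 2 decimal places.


Average value = 1/(b-a) * integral from a to b of f(x) dx
First compute the integral of x - 5:
F(x) = (1/2)x^2 - 5x
F(4) = 1/2 * 16 - 5 * 4 = -12
F(2) = 1/2 * 4 - 5 * 2 = -8
Integral = -12 - (-8) = -4
Average = (-4) / (4 - 2) = (-4) / 2
= -2 = -2.00

-2.00


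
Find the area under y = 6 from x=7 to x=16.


The area under a constant function y = 6 is a rectangle.
Width = 16 - 7 = 9
Height = 6
Area = width * height
= 9 * 6
= 54

54


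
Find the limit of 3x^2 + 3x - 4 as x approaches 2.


Since polynomials are continuous, we use direct substitution.
lim(x->2) of 3x^2 + 3x - 4
= 3 * 2^2 + 3 * 2 - 4
= 12 + 6 - 4
= 14

14


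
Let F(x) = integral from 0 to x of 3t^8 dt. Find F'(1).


By the Fundamental Theorem of Calculus (Part 1):
If F(x) = integral from 0 to x of f(t) dt, then F'(x) = f(x)
Here f(t) = 3t^8
So F'(x) = 3x^8
Evaluate at x = 1:
F'(1) = 3 * 1^8
= 3 * 1
= 3

3


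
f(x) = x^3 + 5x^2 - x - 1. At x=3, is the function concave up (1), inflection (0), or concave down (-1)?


Concavity is determined by the sign of f''(x).
f(x) = x^3 + 5x^2 - x - 1
f'(x) = 3x^2 + 10x - 1
f''(x) = 6x + 10
f''(3) = 6 * 3 + 10
= 18 + 10
= 28
Since f''(3) > 0, the function is concave up (1)

1


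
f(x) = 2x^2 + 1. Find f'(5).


Differentiate term by term using power and sum rules:
f(x) = 2x^2 + 1
f'(x) = 4x
Substitute x = 5:
f'(5) = 4 * 5 + 0
= 20 + 0
= 20

20


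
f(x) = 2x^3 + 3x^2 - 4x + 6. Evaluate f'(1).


Differentiate f(x) = 2x^3 + 3x^2 - 4x + 6 term by term:
f'(x) = 6x^2 + 6x - 4
Substitute x = 1:
f'(1) = 6 * 1^2 + 6 * 1 - 4
= 6 + 6 - 4
= 8

8


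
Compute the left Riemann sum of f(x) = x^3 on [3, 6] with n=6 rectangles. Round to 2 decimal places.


Left Riemann sum uses left endpoints of each subinterval.
Interval: [3, 6], n = 6
dx = (6 - 3) / 6 = 1/2
Left endpoints: [3, 7/2, 4, 9/2, 5, 11/2]
f values: [27, 343/8, 64, 729/8, 125, 1331/8]
Sum = dx * (sum of f values)
= 1/2 * 4131/8
= 4131/16 ≈ 258.19

258.19


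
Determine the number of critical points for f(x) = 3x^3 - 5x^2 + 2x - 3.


Find where f'(x) = 0:
f(x) = 3x^3 - 5x^2 + 2x - 3
f'(x) = 9x^2 - 10x + 2
This is a quadratic in x. Use the discriminant to count real roots.
Discriminant = (-10)^2 - 4 * 9 * 2
= 100 - 72
= 28
Since discriminant > 0, f'(x) = 0 has 2 real solutions.
Number of critical points: 2

2


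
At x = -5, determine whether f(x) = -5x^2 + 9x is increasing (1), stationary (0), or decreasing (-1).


Compute f'(x) to determine behavior:
f'(x) = -10x + 9
f'(-5) = -10 * (-5) + 9
= 50 + 9
= 59
Since f'(-5) > 0, the function is increasing (1)

1


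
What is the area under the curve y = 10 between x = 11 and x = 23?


The area under a constant function y = 10 is a rectangle.
Width = 23 - 11 = 12
Height = 10
Area = width * height
= 12 * 10
= 120

120


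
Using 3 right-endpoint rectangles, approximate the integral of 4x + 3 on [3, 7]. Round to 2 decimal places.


Right Riemann sum uses right endpoints of each subinterval.
Interval: [3, 7], n = 3
dx = (7 - 3) / 3 = 4/3
Right endpoints: [13/3, 17/3, 7]
f values: [61/3, 77/3, 31]
Sum = dx * (sum of f values)
= 4/3 * 77
= 308/3 ≈ 102.67

102.67


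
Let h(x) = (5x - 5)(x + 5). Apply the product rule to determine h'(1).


Let u(x) = 5x - 5 and v(x) = x + 5
u'(x) = 5
v'(x) = 1
Product rule: h'(x) = u'(x)*v(x) + u(x)*v'(x)
= 5 * (x + 5) + (5x - 5) * 1
At x = 1:
u(1) = 5 * 1 - 5 = 0
v(1) = 1 * 1 + 5 = 6
h'(1) = 5 * 6 + 0 * 1
= 30 + 0
= 30

30


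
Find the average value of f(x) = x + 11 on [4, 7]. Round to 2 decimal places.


Average value = 1/(b-a) * integral from a to b of f(x) dx
First compute the integral of x + 11:
F(x) = (1/2)x^2 + 11x
F(7) = 1/2 * 49 + 11 * 7 = 203/2
F(4) = 1/2 * 16 + 11 * 4 = 52
Integral = 203/2 - 52 = 99/2
Average = (99/2) / (7 - 4) = (99/2) / 3
= 33/2 = 16.50

16.50


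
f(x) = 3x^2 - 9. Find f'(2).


Differentiate term by term using power and sum rules:
f(x) = 3x^2 - 9
f'(x) = 6x
Substitute x = 2:
f'(2) = 6 * 2 + 0
= 12 + 0
= 12

12


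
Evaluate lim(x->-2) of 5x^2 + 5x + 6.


Since polynomials are continuous, we use direct substitution.
lim(x->-2) of 5x^2 + 5x + 6
= 5 * (-2)^2 + 5 * (-2) + 6
= 20 - 10 + 6
= 16

16


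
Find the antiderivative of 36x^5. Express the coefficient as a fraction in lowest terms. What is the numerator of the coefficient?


Apply the power rule for integration:
integral of ax^n dx = a/(n+1) * x^(n+1) + C
integral of 36x^5 dx
= 36/6 * x^6 + C
= 6 * x^6 + C
The coefficient in lowest terms is 6 = 6/1, so its numerator is 6

6


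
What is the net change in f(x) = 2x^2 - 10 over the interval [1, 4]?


Net change = f(b) - f(a)
f(x) = 2x^2 - 10
Compute f(4):
f(4) = 2 * 4^2 + 0 * 4 - 10
= 32 + 0 - 10
= 22
Compute f(1):
f(1) = 2 * 1^2 + 0 * 1 - 10
= 2 + 0 - 10
= -8
Net change = 22 - (-8) = 30

30


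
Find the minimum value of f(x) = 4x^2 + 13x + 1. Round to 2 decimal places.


For a quadratic f(x) = ax^2 + bx + c with a > 0, the minimum is at the vertex.
Vertex x-coordinate: x = -b/(2a)
x = -(13) / (2 * 4)
x = -13/8
Substitute back to find the minimum value:
f(-13/8) = 4 * (-13/8)^2 + 13 * (-13/8) + 1
= 169/16 - 169/8 + 1
= -153/16 ≈ -9.56

-9.56


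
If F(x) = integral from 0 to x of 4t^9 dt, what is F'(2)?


By the Fundamental Theorem of Calculus (Part 1):
If F(x) = integral from 0 to x of f(t) dt, then F'(x) = f(x)
Here f(t) = 4t^9
So F'(x) = 4x^9
Evaluate at x = 2:
F'(2) = 4 * 2^9
= 4 * 512
= 2048

2048


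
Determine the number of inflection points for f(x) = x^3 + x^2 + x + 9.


Inflection points occur where f''(x) = 0 and concavity changes.
f(x) = x^3 + x^2 + x + 9
f'(x) = 3x^2 + 2x + 1
f''(x) = 6x + 2
Set f''(x) = 0:
6x + 2 = 0
x = -2 / 6 = -1/3
Since f''(x) is linear (degree 1), it changes sign at this point.
Therefore there is exactly 1 inflection point.

1


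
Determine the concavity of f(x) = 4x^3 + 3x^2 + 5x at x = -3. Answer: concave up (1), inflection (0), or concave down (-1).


Concavity is determined by the sign of f''(x).
f(x) = 4x^3 + 3x^2 + 5x
f'(x) = 12x^2 + 6x + 5
f''(x) = 24x + 6
f''(-3) = 24 * (-3) + 6
= -72 + 6
= -66
Since f''(-3) < 0, the function is concave down (-1)

-1


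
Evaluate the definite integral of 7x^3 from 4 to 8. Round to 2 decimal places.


Find the antiderivative of 7x^3:
F(x) = 7/4 * x^4
Apply the Fundamental Theorem of Calculus:
F(8) - F(4)
= 7/4 * 8^4 - 7/4 * 4^4
= 7/4 * (4096 - 256)
= 7/4 * 3840
= 6720 = 6720.00

6720.00


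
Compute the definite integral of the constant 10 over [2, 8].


The integral of a constant k over [a, b] equals k * (b - a).
integral from 2 to 8 of 10 dx
= 10 * (8 - 2)
= 10 * 6
= 60

60


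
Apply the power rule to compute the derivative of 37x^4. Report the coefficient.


We apply the power rule: d/dx [ax^n] = a*n * x^(n-1)
d/dx [37x^4]
= 37 * 4 * x^(4-1)
= 148x^3
The coefficient is 148

148


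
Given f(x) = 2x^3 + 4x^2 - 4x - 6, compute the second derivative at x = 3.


First derivative:
f'(x) = 6x^2 + 8x - 4
Second derivative:
f''(x) = 12x + 8
Substitute x = 3:
f''(3) = 12 * 3 + 8
= 36 + 8
= 44

44


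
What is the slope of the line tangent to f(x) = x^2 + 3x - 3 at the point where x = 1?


The slope of the tangent line equals f'(x) at the point.
f(x) = x^2 + 3x - 3
f'(x) = 2x + 3
At x = 1:
f'(1) = 2 * 1 + 3
= 2 + 3
= 5

5


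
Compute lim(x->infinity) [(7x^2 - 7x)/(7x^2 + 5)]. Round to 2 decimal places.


For limits at infinity with equal-degree polynomials,
we compare leading coefficients.
Numerator leading term: 7x^2
Denominator leading term: 7x^2
Divide both by x^2:
lim = (7 - 7/x) / (7 + 5/x^2)
As x -> infinity, the 1/x and 1/x^2 terms vanish:
= 7/7 = 1 = 1.00

1.00


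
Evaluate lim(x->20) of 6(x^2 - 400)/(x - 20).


Direct substitution gives 0/0, so we factor the numerator.
Factor: 6(x^2 - 400) = 6 * (x - 20)(x + 20)
Cancel the common factor (x - 20):
6(x^2 - 400)/(x - 20) = 6 * (x + 20)
Now substitute x = 20:
= 6 * (20 + 20) = 240

240


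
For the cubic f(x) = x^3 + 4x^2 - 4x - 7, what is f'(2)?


Differentiate f(x) = x^3 + 4x^2 - 4x - 7 term by term:
f'(x) = 3x^2 + 8x - 4
Substitute x = 2:
f'(2) = 3 * 2^2 + 8 * 2 - 4
= 12 + 16 - 4
= 24

24


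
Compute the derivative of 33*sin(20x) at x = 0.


Apply the chain rule to differentiate 33*sin(20x):
d/dx [33*sin(20x)]
= 33 * cos(20x) * d/dx(20x)
= 33 * 20 * cos(20x)
= 660 * cos(20x)
Evaluate at x = 0:
= 660 * cos(0)
= 660 * 1
= 660

660


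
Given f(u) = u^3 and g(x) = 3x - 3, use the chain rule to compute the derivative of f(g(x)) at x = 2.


Using the chain rule: (f(g(x)))' = f'(g(x)) * g'(x)
First, find g(2):
g(2) = 3 * 2 - 3 = 3
Next, f'(u) = 3u^2
And g'(x) = 3
So f'(g(2)) * g'(2)
= 3 * 3^2 * 3
= 3 * 9 * 3
= 81

81


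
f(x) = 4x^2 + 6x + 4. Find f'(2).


Differentiate term by term using power and sum rules:
f(x) = 4x^2 + 6x + 4
f'(x) = 8x + 6
Substitute x = 2:
f'(2) = 8 * 2 + 6
= 16 + 6
= 22

22


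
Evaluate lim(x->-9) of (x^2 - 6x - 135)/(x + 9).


Direct substitution gives 0/0, so we factor the numerator.
Factor: (x^2 - 6x - 135) = (x + 9)(x - 15)
Cancel the common factor (x + 9):
(x^2 - 6x - 135)/(x + 9) = (x - 15)
Now substitute x = -9:
= (-9) - (15) = -24

-24


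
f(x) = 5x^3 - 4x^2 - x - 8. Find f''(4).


First derivative:
f'(x) = 15x^2 - 8x - 1
Second derivative:
f''(x) = 30x - 8
Substitute x = 4:
f''(4) = 30 * 4 - 8
= 120 - 8
= 112

112


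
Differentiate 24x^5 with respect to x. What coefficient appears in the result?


We apply the power rule: d/dx [ax^n] = a*n * x^(n-1)
d/dx [24x^5]
= 24 * 5 * x^(5-1)
= 120x^4
The coefficient is 120

120


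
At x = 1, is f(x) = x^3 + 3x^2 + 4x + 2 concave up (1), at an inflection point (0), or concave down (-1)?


Concavity is determined by the sign of f''(x).
f(x) = x^3 + 3x^2 + 4x + 2
f'(x) = 3x^2 + 6x + 4
f''(x) = 6x + 6
f''(1) = 6 * 1 + 6
= 6 + 6
= 12
Since f''(1) > 0, the function is concave up (1)

1


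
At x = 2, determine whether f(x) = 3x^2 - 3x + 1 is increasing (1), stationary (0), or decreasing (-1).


Compute f'(x) to determine behavior:
f'(x) = 6x - 3
f'(2) = 6 * 2 - 3
= 12 - 3
= 9
Since f'(2) > 0, the function is increasing (1)

1


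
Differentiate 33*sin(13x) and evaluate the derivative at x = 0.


Apply the chain rule to differentiate 33*sin(13x):
d/dx [33*sin(13x)]
= 33 * cos(13x) * d/dx(13x)
= 33 * 13 * cos(13x)
= 429 * cos(13x)
Evaluate at x = 0:
= 429 * cos(0)
= 429 * 1
= 429

429


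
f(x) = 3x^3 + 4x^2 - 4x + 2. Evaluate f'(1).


Differentiate f(x) = 3x^3 + 4x^2 - 4x + 2 term by term:
f'(x) = 9x^2 + 8x - 4
Substitute x = 1:
f'(1) = 9 * 1^2 + 8 * 1 - 4
= 9 + 8 - 4
= 13

13


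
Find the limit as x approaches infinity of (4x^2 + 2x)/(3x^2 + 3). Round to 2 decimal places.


For limits at infinity with equal-degree polynomials,
we compare leading coefficients.
Numerator leading term: 4x^2
Denominator leading term: 3x^2
Divide both by x^2:
lim = (4 + 2/x) / (3 + 3/x^2)
As x -> infinity, the 1/x and 1/x^2 terms vanish:
= 4/3 ≈ 1.33

1.33


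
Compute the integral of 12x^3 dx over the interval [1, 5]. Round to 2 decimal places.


Find the antiderivative of 12x^3:
F(x) = 12/4 * x^4
Apply the Fundamental Theorem of Calculus:
F(5) - F(1)
= 12/4 * 5^4 - 12/4 * 1^4
= 12/4 * (625 - 1)
= 12/4 * 624
= 1872 = 1872.00

1872.00


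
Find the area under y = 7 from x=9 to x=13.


The area under a constant function y = 7 is a rectangle.
Width = 13 - 9 = 4
Height = 7
Area = width * height
= 4 * 7
= 28

28


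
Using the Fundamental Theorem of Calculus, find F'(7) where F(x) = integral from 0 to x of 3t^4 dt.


By the Fundamental Theorem of Calculus (Part 1):
If F(x) = integral from 0 to x of f(t) dt, then F'(x) = f(x)
Here f(t) = 3t^4
So F'(x) = 3x^4
Evaluate at x = 7:
F'(7) = 3 * 7^4
= 3 * 2401
= 7203

7203


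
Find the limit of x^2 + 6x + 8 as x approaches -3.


Since polynomials are continuous, we use direct substitution.
lim(x->-3) of x^2 + 6x + 8
= 1 * (-3)^2 + 6 * (-3) + 8
= 9 - 18 + 8
= -1

-1


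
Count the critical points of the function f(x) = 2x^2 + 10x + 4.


Find where f'(x) = 0:
f'(x) = 4x + 10
Set f'(x) = 0:
4x + 10 = 0
x = -10 / 4 = -5/2
This is a linear equation in x, so there is exactly one solution.
Number of critical points: 1

1


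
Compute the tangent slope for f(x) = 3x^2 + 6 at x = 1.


The slope of the tangent line equals f'(x) at the point.
f(x) = 3x^2 + 6
f'(x) = 6x
At x = 1:
f'(1) = 6 * 1 + 0
= 6 + 0
= 6

6


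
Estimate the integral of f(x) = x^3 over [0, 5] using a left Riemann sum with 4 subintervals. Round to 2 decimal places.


Left Riemann sum uses left endpoints of each subinterval.
Interval: [0, 5], n = 4
dx = (5 - 0) / 4 = 5/4
Left endpoints: [0, 5/4, 5/2, 15/4]
f values: [0, 125/64, 125/8, 3375/64]
Sum = dx * (sum of f values)
= 5/4 * 1125/16
= 5625/64 ≈ 87.89

87.89


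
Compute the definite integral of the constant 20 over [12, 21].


The integral of a constant k over [a, b] equals k * (b - a).
integral from 12 to 21 of 20 dx
= 20 * (21 - 12)
= 20 * 9
= 180

180


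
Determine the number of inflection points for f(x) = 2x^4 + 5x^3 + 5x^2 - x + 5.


Inflection points occur where f''(x) = 0 and concavity changes.
f(x) = 2x^4 + 5x^3 + 5x^2 - x + 5
f'(x) = 8x^3 + 15x^2 + 10x - 1
f''(x) = 24x^2 + 30x + 10
This is a quadratic in x. Use the discriminant to count real roots.
Discriminant = (30)^2 - 4 * 24 * 10
= 900 - 960
= -60
Since discriminant < 0, f''(x) = 0 has no real solutions.
Number of inflection points: 0

0


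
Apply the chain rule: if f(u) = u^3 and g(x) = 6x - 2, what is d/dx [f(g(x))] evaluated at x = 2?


Using the chain rule: (f(g(x)))' = f'(g(x)) * g'(x)
First, find g(2):
g(2) = 6 * 2 - 2 = 10
Next, f'(u) = 3u^2
And g'(x) = 6
So f'(g(2)) * g'(2)
= 3 * 10^2 * 6
= 3 * 100 * 6
= 1800

1800


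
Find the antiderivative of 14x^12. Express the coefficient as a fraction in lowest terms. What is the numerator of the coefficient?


Apply the power rule for integration:
integral of ax^n dx = a/(n+1) * x^(n+1) + C
integral of 14x^12 dx
= 14/13 * x^13 + C
The coefficient in lowest terms is 14/13, and its numerator is 14

14


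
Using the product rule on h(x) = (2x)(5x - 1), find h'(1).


Let u(x) = 2x and v(x) = 5x - 1
u'(x) = 2
v'(x) = 5
Product rule: h'(x) = u'(x)*v(x) + u(x)*v'(x)
= 2 * (5x - 1) + (2x) * 5
At x = 1:
u(1) = 2 * 1 + 0 = 2
v(1) = 5 * 1 - 1 = 4
h'(1) = 2 * 4 + 2 * 5
= 8 + 10
= 18

18


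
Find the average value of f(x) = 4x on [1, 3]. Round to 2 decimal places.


Average value = 1/(b-a) * integral from a to b of f(x) dx
First compute the integral of 4x:
F(x) = 2x^2
F(3) = 2 * 9 + 0 * 3 = 18
F(1) = 2 * 1 + 0 * 1 = 2
Integral = 18 - 2 = 16
Average = 16 / (3 - 1) = 16 / 2
= 8 = 8.00

8.00


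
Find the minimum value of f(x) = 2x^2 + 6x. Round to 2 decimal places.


For a quadratic f(x) = ax^2 + bx + c with a > 0, the minimum is at the vertex.
Vertex x-coordinate: x = -b/(2a)
x = -(6) / (2 * 2)
x = -6/4 = -3/2
Substitute back to find the minimum value:
f(-3/2) = 2 * (-3/2)^2 + 6 * (-3/2) + 0
= 9/2 - 9 + 0
= -9/2 = -4.50

-4.50


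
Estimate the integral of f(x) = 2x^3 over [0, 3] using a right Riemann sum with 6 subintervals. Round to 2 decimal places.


Right Riemann sum uses right endpoints of each subinterval.
Interval: [0, 3], n = 6
dx = (3 - 0) / 6 = 1/2
Right endpoints: [1/2, 1, 3/2, 2, 5/2, 3]
f values: [1/4, 2, 27/4, 16, 125/4, 54]
Sum = dx * (sum of f values)
= 1/2 * 441/4
= 441/8 ≈ 55.13

55.13


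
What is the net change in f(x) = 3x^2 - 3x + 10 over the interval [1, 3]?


Net change = f(b) - f(a)
f(x) = 3x^2 - 3x + 10
Compute f(3):
f(3) = 3 * 3^2 - 3 * 3 + 10
= 27 - 9 + 10
= 28
Compute f(1):
f(1) = 3 * 1^2 - 3 * 1 + 10
= 3 - 3 + 10
= 10
Net change = 28 - 10 = 18

18


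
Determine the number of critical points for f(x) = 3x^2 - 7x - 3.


Find where f'(x) = 0:
f'(x) = 6x - 7
Set f'(x) = 0:
6x - 7 = 0
x = 7 / 6 = 7/6
This is a linear equation in x, so there is exactly one solution.
Number of critical points: 1

1


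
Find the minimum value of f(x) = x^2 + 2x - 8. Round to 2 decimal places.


For a quadratic f(x) = ax^2 + bx + c with a > 0, the minimum is at the vertex.
Vertex x-coordinate: x = -b/(2a)
x = -(2) / (2 * 1)
x = -2/2 = -1
Substitute back to find the minimum value:
f(-1) = 1 * (-1)^2 + 2 * (-1) - 8
= 1 - 2 - 8
= -9 = -9.00

-9.00


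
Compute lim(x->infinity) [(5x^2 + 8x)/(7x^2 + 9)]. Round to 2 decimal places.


For limits at infinity with equal-degree polynomials,
we compare leading coefficients.
Numerator leading term: 5x^2
Denominator leading term: 7x^2
Divide both by x^2:
lim = (5 + 8/x) / (7 + 9/x^2)
As x -> infinity, the 1/x and 1/x^2 terms vanish:
= 5/7 ≈ 0.71

0.71


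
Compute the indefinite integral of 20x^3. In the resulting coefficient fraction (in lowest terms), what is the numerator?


Apply the power rule for integration:
integral of ax^n dx = a/(n+1) * x^(n+1) + C
integral of 20x^3 dx
= 20/4 * x^4 + C
= 5 * x^4 + C
The coefficient in lowest terms is 5 = 5/1, so its numerator is 5

5


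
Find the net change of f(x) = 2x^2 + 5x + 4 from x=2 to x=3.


Net change = f(b) - f(a)
f(x) = 2x^2 + 5x + 4
Compute f(3):
f(3) = 2 * 3^2 + 5 * 3 + 4
= 18 + 15 + 4
= 37
Compute f(2):
f(2) = 2 * 2^2 + 5 * 2 + 4
= 8 + 10 + 4
= 22
Net change = 37 - 22 = 15

15


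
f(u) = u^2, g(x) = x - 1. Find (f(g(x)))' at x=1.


Using the chain rule: (f(g(x)))' = f'(g(x)) * g'(x)
First, find g(1):
g(1) = 1 * 1 - 1 = 0
Next, f'(u) = 2u
And g'(x) = 1
So f'(g(1)) * g'(1)
= 2 * 0 * 1
= 0

0


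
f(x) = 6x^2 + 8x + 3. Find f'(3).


Differentiate term by term using power and sum rules:
f(x) = 6x^2 + 8x + 3
f'(x) = 12x + 8
Substitute x = 3:
f'(3) = 12 * 3 + 8
= 36 + 8
= 44

44


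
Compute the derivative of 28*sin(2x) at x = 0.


Apply the chain rule to differentiate 28*sin(2x):
d/dx [28*sin(2x)]
= 28 * cos(2x) * d/dx(2x)
= 28 * 2 * cos(2x)
= 56 * cos(2x)
Evaluate at x = 0:
= 56 * cos(0)
= 56 * 1
= 56

56


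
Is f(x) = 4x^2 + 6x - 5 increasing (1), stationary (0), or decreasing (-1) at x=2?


Compute f'(x) to determine behavior:
f'(x) = 8x + 6
f'(2) = 8 * 2 + 6
= 16 + 6
= 22
Since f'(2) > 0, the function is increasing (1)

1


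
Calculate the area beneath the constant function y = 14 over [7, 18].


The area under a constant function y = 14 is a rectangle.
Width = 18 - 7 = 11
Height = 14
Area = width * height
= 11 * 14
= 154

154


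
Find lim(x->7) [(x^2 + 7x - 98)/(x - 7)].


Direct substitution gives 0/0, so we factor the numerator.
Factor: (x^2 + 7x - 98) = (x - 7)(x + 14)
Cancel the common factor (x - 7):
(x^2 + 7x - 98)/(x - 7) = (x + 14)
Now substitute x = 7:
= (7) - (-14) = 21

21


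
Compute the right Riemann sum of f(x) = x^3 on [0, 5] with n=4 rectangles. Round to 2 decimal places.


Right Riemann sum uses right endpoints of each subinterval.
Interval: [0, 5], n = 4
dx = (5 - 0) / 4 = 5/4
Right endpoints: [5/4, 5/2, 15/4, 5]
f values: [125/64, 125/8, 3375/64, 125]
Sum = dx * (sum of f values)
= 5/4 * 3125/16
= 15625/64 ≈ 244.14

244.14


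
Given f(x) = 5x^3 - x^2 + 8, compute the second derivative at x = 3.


First derivative:
f'(x) = 15x^2 - 2x
Second derivative:
f''(x) = 30x - 2
Substitute x = 3:
f''(3) = 30 * 3 - 2
= 90 - 2
= 88

88


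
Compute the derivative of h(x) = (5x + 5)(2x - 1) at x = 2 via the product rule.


Let u(x) = 5x + 5 and v(x) = 2x - 1
u'(x) = 5
v'(x) = 2
Product rule: h'(x) = u'(x)*v(x) + u(x)*v'(x)
= 5 * (2x - 1) + (5x + 5) * 2
At x = 2:
u(2) = 5 * 2 + 5 = 15
v(2) = 2 * 2 - 1 = 3
h'(2) = 5 * 3 + 15 * 2
= 15 + 30
= 45

45


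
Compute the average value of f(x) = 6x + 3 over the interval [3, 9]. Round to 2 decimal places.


Average value = 1/(b-a) * integral from a to b of f(x) dx
First compute the integral of 6x + 3:
F(x) = 3x^2 + 3x
F(9) = 3 * 81 + 3 * 9 = 270
F(3) = 3 * 9 + 3 * 3 = 36
Integral = 270 - 36 = 234
Average = 234 / (9 - 3) = 234 / 6
= 39 = 39.00

39.00


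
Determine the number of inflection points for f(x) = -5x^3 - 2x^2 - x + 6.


Inflection points occur where f''(x) = 0 and concavity changes.
f(x) = -5x^3 - 2x^2 - x + 6
f'(x) = -15x^2 - 4x - 1
f''(x) = -30x - 4
Set f''(x) = 0:
-30x - 4 = 0
x = 4 / (-30) = -2/15
Since f''(x) is linear (degree 1), it changes sign at this point.
Therefore there is exactly 1 inflection point.

1


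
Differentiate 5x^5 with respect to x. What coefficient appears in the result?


We apply the power rule: d/dx [ax^n] = a*n * x^(n-1)
d/dx [5x^5]
= 5 * 5 * x^(5-1)
= 25x^4
The coefficient is 25

25


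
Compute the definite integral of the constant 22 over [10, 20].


The integral of a constant k over [a, b] equals k * (b - a).
integral from 10 to 20 of 22 dx
= 22 * (20 - 10)
= 22 * 10
= 220

220


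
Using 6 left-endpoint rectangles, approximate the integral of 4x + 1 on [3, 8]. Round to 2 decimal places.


Left Riemann sum uses left endpoints of each subinterval.
Interval: [3, 8], n = 6
dx = (8 - 3) / 6 = 5/6
Left endpoints: [3, 23/6, 14/3, 11/2, 19/3, 43/6]
f values: [13, 49/3, 59/3, 23, 79/3, 89/3]
Sum = dx * (sum of f values)
= 5/6 * 128
= 320/3 ≈ 106.67

106.67


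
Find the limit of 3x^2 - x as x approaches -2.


Since polynomials are continuous, we use direct substitution.
lim(x->-2) of 3x^2 - x
= 3 * (-2)^2 - 1 * (-2) + 0
= 12 + 2 + 0
= 14

14


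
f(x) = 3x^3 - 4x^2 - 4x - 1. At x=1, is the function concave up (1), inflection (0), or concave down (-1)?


Concavity is determined by the sign of f''(x).
f(x) = 3x^3 - 4x^2 - 4x - 1
f'(x) = 9x^2 - 8x - 4
f''(x) = 18x - 8
f''(1) = 18 * 1 - 8
= 18 - 8
= 10
Since f''(1) > 0, the function is concave up (1)

1


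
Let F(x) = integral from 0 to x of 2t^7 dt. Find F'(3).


By the Fundamental Theorem of Calculus (Part 1):
If F(x) = integral from 0 to x of f(t) dt, then F'(x) = f(x)
Here f(t) = 2t^7
So F'(x) = 2x^7
Evaluate at x = 3:
F'(3) = 2 * 3^7
= 2 * 2187
= 4374

4374


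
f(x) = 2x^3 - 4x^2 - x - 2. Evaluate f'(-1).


Differentiate f(x) = 2x^3 - 4x^2 - x - 2 term by term:
f'(x) = 6x^2 - 8x - 1
Substitute x = -1:
f'(-1) = 6 * (-1)^2 - 8 * (-1) - 1
= 6 + 8 - 1
= 13

13


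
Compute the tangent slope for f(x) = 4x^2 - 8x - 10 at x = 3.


The slope of the tangent line equals f'(x) at the point.
f(x) = 4x^2 - 8x - 10
f'(x) = 8x - 8
At x = 3:
f'(3) = 8 * 3 - 8
= 24 - 8
= 16

16


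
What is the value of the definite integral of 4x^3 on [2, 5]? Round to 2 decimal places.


Find the antiderivative of 4x^3:
F(x) = 4/4 * x^4
Apply the Fundamental Theorem of Calculus:
F(5) - F(2)
= 4/4 * 5^4 - 4/4 * 2^4
= 4/4 * (625 - 16)
= 4/4 * 609
= 609 = 609.00

609.00


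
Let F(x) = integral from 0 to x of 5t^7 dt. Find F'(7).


By the Fundamental Theorem of Calculus (Part 1):
If F(x) = integral from 0 to x of f(t) dt, then F'(x) = f(x)
Here f(t) = 5t^7
So F'(x) = 5x^7
Evaluate at x = 7:
F'(7) = 5 * 7^7
= 5 * 823543
= 4117715

4117715


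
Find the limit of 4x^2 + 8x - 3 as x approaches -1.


Since polynomials are continuous, we use direct substitution.
lim(x->-1) of 4x^2 + 8x - 3
= 4 * (-1)^2 + 8 * (-1) - 3
= 4 - 8 - 3
= -7

-7


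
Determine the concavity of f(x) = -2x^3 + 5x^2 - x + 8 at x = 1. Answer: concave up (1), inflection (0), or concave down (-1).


Concavity is determined by the sign of f''(x).
f(x) = -2x^3 + 5x^2 - x + 8
f'(x) = -6x^2 + 10x - 1
f''(x) = -12x + 10
f''(1) = -12 * 1 + 10
= -12 + 10
= -2
Since f''(1) < 0, the function is concave down (-1)

-1


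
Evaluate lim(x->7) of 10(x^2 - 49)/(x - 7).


Direct substitution gives 0/0, so we factor the numerator.
Factor: 10(x^2 - 49) = 10 * (x - 7)(x + 7)
Cancel the common factor (x - 7):
10(x^2 - 49)/(x - 7) = 10 * (x + 7)
Now substitute x = 7:
= 10 * (7 + 7) = 140

140


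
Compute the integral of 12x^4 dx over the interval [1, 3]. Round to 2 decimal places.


Find the antiderivative of 12x^4:
F(x) = 12/5 * x^5
Apply the Fundamental Theorem of Calculus:
F(3) - F(1)
= 12/5 * 3^5 - 12/5 * 1^5
= 12/5 * (243 - 1)
= 12/5 * 242
= 2904/5 = 580.80

580.80


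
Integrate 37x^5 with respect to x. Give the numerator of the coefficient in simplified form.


Apply the power rule for integration:
integral of ax^n dx = a/(n+1) * x^(n+1) + C
integral of 37x^5 dx
= 37/6 * x^6 + C
The coefficient in lowest terms is 37/6, and its numerator is 37

37


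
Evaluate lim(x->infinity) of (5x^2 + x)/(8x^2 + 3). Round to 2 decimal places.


For limits at infinity with equal-degree polynomials,
we compare leading coefficients.
Numerator leading term: 5x^2
Denominator leading term: 8x^2
Divide both by x^2:
lim = (5 + 1/x) / (8 + 3/x^2)
As x -> infinity, the 1/x and 1/x^2 terms vanish:
= 5/8 ≈ 0.63

0.63


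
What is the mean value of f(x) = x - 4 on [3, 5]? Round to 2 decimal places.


Average value = 1/(b-a) * integral from a to b of f(x) dx
First compute the integral of x - 4:
F(x) = (1/2)x^2 - 4x
F(5) = 1/2 * 25 - 4 * 5 = -15/2
F(3) = 1/2 * 9 - 4 * 3 = -15/2
Integral = -15/2 - (-15/2) = 0
Average = 0 / (5 - 3) = 0 / 2
= 0 = 0.00

0.00


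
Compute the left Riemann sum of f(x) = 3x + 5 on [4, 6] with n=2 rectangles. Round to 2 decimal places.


Left Riemann sum uses left endpoints of each subinterval.
Interval: [4, 6], n = 2
dx = (6 - 4) / 2 = 1
Left endpoints: [4, 5]
f values: [17, 20]
Sum = dx * (sum of f values)
= 1 * 37
= 37 = 37.00

37.00
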